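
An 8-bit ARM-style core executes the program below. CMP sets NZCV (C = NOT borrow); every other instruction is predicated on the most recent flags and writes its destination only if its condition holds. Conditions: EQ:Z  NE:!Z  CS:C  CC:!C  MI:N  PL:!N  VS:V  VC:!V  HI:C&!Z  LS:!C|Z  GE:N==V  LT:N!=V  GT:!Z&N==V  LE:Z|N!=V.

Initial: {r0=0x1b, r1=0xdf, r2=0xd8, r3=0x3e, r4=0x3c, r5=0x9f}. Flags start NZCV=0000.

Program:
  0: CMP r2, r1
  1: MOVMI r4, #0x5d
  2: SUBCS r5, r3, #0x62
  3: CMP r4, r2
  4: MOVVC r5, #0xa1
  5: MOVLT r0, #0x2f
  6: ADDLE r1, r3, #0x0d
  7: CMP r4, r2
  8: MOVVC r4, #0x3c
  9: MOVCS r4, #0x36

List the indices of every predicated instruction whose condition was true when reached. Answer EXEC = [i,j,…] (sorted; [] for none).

EXEC = [1]

[0] flags=1000 → (cmp)
[1] flags=1000 MI?T → r4=0x5d
[2] flags=1000 CS?F → skip
[3] flags=1001 → (cmp)
[4] flags=1001 VC?F → skip
[5] flags=1001 LT?F → skip
[6] flags=1001 LE?F → skip
[7] flags=1001 → (cmp)
[8] flags=1001 VC?F → skip
[9] flags=1001 CS?F → skip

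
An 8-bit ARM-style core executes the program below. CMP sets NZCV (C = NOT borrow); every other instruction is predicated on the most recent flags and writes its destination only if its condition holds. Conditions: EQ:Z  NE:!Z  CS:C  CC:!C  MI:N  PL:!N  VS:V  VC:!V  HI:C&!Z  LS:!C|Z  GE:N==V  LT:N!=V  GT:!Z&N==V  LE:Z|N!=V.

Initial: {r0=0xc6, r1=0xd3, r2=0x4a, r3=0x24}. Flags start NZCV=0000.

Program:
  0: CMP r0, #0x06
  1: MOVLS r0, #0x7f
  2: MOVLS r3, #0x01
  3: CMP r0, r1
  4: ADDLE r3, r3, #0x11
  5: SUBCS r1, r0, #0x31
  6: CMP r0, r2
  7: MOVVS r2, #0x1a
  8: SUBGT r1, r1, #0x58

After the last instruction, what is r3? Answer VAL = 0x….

[0] flags=1010 → (cmp)
[1] flags=1010 LS?F → skip
[2] flags=1010 LS?F → skip
[3] flags=1000 → (cmp)
[4] flags=1000 LE?T → r3=0x35
[5] flags=1000 CS?F → skip
[6] flags=0011 → (cmp)
[7] flags=0011 VS?T → r2=0x1a
[8] flags=0011 GT?F → skip

VAL = 0x35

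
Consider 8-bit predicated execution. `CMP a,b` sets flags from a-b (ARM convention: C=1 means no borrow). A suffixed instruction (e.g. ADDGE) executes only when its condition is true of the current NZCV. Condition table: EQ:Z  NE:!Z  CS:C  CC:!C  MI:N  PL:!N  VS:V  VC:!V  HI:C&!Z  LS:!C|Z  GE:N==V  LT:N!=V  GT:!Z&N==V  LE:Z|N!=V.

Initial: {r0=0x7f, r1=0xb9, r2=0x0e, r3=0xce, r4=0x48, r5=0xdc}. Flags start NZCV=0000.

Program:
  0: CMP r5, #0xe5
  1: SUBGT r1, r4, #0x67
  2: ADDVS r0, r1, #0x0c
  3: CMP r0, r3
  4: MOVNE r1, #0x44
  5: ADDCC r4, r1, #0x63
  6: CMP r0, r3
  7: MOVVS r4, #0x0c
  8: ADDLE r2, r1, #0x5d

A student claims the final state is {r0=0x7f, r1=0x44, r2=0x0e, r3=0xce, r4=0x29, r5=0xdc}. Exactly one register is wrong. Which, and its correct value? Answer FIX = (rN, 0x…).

FIX = (r4, 0x0c)

[0] flags=1000 → (cmp)
[1] flags=1000 GT?F → skip
[2] flags=1000 VS?F → skip
[3] flags=1001 → (cmp)
[4] flags=1001 NE?T → r1=0x44
[5] flags=1001 CC?T → r4=0xa7
[6] flags=1001 → (cmp)
[7] flags=1001 VS?T → r4=0x0c
[8] flags=1001 LE?F → skip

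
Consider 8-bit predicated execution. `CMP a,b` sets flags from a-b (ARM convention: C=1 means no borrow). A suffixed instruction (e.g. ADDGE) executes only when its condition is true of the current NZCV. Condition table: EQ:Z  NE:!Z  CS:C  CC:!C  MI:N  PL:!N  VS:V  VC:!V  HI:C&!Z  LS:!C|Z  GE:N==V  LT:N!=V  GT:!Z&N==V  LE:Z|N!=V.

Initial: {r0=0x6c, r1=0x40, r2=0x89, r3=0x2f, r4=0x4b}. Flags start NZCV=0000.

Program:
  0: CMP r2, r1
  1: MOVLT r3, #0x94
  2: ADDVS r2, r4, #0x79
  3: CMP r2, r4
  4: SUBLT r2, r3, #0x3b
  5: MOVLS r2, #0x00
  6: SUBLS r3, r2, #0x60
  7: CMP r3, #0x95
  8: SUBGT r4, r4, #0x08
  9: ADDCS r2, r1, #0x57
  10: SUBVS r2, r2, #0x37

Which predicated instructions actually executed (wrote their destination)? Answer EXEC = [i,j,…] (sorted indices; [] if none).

0: ✓ CMP  NZCV=0011
1: ✓ MOVLT  r3←0x94
2: ✓ ADDVS  r2←0xc4
3: ✓ CMP  NZCV=0011
4: ✓ SUBLT  r2←0x59
5: · MOVLS
6: · SUBLS
7: ✓ CMP  NZCV=1000
8: · SUBGT
9: · ADDCS
10: · SUBVS

EXEC = [1,2,4]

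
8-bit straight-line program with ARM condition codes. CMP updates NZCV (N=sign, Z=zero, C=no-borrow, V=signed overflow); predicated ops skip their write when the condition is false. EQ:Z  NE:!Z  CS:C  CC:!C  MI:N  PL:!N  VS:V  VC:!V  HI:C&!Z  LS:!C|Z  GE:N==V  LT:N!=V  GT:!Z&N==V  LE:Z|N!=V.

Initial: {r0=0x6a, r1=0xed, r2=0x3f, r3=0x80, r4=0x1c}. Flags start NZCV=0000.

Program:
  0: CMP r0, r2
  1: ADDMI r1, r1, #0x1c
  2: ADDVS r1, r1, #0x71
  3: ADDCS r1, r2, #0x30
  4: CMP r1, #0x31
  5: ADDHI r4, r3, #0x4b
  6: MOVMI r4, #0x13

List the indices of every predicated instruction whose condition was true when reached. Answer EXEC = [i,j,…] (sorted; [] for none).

EXEC = [3,5]

0: ✓ CMP  NZCV=0010
1: · ADDMI
2: · ADDVS
3: ✓ ADDCS  r1←0x6f
4: ✓ CMP  NZCV=0010
5: ✓ ADDHI  r4←0xcb
6: · MOVMI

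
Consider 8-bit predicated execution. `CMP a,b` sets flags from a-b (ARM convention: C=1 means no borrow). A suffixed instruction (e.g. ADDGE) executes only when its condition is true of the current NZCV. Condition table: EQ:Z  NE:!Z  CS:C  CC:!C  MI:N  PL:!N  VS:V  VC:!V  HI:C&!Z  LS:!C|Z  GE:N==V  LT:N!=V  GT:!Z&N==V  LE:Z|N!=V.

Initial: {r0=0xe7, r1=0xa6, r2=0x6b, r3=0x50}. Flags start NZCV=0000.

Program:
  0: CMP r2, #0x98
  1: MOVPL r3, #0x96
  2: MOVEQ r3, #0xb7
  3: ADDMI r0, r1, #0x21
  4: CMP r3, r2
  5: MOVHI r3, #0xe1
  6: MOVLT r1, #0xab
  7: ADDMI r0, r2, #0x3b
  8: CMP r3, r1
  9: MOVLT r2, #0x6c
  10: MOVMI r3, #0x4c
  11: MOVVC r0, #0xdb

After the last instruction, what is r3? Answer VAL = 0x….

VAL = 0x4c

0: ✓ CMP  NZCV=1001
1: · MOVPL
2: · MOVEQ
3: ✓ ADDMI  r0←0xc7
4: ✓ CMP  NZCV=1000
5: · MOVHI
6: ✓ MOVLT  r1←0xab
7: ✓ ADDMI  r0←0xa6
8: ✓ CMP  NZCV=1001
9: · MOVLT
10: ✓ MOVMI  r3←0x4c
11: · MOVVC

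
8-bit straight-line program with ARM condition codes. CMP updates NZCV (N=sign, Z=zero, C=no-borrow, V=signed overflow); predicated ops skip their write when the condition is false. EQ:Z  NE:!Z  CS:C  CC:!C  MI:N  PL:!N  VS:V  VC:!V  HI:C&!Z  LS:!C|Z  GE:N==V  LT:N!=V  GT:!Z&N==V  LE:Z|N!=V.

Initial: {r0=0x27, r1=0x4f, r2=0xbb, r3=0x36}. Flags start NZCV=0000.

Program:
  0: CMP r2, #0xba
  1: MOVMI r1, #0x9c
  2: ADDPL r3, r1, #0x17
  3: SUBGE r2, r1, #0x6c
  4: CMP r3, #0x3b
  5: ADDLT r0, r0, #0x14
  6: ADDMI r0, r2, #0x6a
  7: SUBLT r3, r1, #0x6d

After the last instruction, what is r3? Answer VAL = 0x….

[0] flags=0010 → (cmp)
[1] flags=0010 MI?F → skip
[2] flags=0010 PL?T → r3=0x66
[3] flags=0010 GE?T → r2=0xe3
[4] flags=0010 → (cmp)
[5] flags=0010 LT?F → skip
[6] flags=0010 MI?F → skip
[7] flags=0010 LT?F → skip

VAL = 0x66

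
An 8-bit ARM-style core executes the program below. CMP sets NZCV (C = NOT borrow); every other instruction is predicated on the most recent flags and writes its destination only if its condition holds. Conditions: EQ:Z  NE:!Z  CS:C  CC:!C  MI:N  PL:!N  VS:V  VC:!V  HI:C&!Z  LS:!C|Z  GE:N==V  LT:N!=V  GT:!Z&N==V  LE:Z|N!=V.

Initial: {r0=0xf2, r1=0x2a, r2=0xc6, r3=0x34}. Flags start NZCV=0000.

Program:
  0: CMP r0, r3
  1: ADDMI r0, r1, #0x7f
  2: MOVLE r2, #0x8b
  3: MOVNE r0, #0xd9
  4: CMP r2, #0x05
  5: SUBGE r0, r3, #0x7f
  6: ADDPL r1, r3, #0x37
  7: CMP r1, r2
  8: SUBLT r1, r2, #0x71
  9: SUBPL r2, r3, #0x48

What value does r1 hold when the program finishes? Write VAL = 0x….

VAL = 0x2a

0: ✓ CMP  NZCV=1010
1: ✓ ADDMI  r0←0xa9
2: ✓ MOVLE  r2←0x8b
3: ✓ MOVNE  r0←0xd9
4: ✓ CMP  NZCV=1010
5: · SUBGE
6: · ADDPL
7: ✓ CMP  NZCV=1001
8: · SUBLT
9: · SUBPL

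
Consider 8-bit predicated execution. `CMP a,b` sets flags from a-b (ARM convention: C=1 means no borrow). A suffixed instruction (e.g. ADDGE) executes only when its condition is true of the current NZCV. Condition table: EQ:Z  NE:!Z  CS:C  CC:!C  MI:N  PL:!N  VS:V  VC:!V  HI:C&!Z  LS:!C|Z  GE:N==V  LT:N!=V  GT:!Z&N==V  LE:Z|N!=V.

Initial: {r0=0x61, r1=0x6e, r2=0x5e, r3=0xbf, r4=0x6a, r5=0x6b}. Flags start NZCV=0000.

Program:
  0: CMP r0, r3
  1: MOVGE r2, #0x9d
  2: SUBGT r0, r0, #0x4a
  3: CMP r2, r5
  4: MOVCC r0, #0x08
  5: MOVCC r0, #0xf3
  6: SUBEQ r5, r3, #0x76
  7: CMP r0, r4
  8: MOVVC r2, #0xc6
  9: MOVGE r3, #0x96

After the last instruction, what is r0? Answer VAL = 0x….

[0] flags=1001 → (cmp)
[1] flags=1001 GE?T → r2=0x9d
[2] flags=1001 GT?T → r0=0x17
[3] flags=0011 → (cmp)
[4] flags=0011 CC?F → skip
[5] flags=0011 CC?F → skip
[6] flags=0011 EQ?F → skip
[7] flags=1000 → (cmp)
[8] flags=1000 VC?T → r2=0xc6
[9] flags=1000 GE?F → skip

VAL = 0x17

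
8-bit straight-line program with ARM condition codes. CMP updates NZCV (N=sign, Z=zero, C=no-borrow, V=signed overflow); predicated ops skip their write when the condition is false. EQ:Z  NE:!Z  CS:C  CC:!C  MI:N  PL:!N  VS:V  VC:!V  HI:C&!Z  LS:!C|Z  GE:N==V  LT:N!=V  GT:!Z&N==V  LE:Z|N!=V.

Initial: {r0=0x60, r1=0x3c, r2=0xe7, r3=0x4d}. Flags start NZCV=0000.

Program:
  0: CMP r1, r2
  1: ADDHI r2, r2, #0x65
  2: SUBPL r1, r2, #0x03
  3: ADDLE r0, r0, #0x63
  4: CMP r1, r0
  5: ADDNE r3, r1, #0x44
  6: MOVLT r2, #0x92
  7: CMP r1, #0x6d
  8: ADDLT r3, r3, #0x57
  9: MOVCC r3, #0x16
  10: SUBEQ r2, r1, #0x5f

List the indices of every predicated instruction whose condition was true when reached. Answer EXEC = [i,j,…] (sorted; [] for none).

EXEC = [2,5,6,8]

[0] flags=0000 → (cmp)
[1] flags=0000 HI?F → skip
[2] flags=0000 PL?T → r1=0xe4
[3] flags=0000 LE?F → skip
[4] flags=1010 → (cmp)
[5] flags=1010 NE?T → r3=0x28
[6] flags=1010 LT?T → r2=0x92
[7] flags=0011 → (cmp)
[8] flags=0011 LT?T → r3=0x7f
[9] flags=0011 CC?F → skip
[10] flags=0011 EQ?F → skip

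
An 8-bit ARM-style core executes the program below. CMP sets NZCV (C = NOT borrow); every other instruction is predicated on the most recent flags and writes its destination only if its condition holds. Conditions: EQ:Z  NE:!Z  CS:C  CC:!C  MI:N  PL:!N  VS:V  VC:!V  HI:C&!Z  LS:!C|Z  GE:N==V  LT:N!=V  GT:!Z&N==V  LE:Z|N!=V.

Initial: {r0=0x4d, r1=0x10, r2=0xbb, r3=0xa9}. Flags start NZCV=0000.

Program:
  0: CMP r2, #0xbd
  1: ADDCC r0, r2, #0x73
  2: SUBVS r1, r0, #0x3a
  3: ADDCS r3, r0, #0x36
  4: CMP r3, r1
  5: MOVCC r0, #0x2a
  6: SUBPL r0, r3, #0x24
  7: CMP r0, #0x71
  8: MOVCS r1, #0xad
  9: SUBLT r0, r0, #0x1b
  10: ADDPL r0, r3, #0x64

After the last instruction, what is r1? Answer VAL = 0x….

0: ✓ CMP  NZCV=1000
1: ✓ ADDCC  r0←0x2e
2: · SUBVS
3: · ADDCS
4: ✓ CMP  NZCV=1010
5: · MOVCC
6: · SUBPL
7: ✓ CMP  NZCV=1000
8: · MOVCS
9: ✓ SUBLT  r0←0x13
10: · ADDPL

VAL = 0x10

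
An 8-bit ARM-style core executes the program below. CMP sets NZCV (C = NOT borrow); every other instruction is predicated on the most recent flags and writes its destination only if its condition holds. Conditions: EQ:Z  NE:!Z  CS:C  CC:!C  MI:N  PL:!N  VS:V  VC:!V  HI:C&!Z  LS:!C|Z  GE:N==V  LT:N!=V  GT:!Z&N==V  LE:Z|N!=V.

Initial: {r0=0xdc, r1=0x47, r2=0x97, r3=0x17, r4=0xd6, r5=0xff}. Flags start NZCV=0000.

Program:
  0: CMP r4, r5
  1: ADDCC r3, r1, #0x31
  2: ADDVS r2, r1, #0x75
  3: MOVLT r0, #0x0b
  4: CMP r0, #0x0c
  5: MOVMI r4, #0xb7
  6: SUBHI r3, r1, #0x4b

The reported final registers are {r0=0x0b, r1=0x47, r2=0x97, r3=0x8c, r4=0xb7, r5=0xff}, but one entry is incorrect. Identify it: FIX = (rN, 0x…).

[0] flags=1000 → (cmp)
[1] flags=1000 CC?T → r3=0x78
[2] flags=1000 VS?F → skip
[3] flags=1000 LT?T → r0=0x0b
[4] flags=1000 → (cmp)
[5] flags=1000 MI?T → r4=0xb7
[6] flags=1000 HI?F → skip

FIX = (r3, 0x78)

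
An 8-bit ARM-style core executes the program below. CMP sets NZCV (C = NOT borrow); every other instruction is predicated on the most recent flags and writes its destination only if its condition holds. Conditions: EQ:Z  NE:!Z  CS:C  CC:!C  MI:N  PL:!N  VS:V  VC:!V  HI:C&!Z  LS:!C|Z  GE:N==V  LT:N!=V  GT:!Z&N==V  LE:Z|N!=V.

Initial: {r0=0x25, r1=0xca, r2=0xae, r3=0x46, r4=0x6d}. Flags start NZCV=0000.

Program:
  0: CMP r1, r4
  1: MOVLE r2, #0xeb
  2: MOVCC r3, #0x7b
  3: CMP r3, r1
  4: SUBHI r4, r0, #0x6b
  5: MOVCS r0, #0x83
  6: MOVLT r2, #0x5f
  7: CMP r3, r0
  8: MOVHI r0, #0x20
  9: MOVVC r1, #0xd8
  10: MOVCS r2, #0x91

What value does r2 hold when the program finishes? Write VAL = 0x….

[0] flags=0011 → (cmp)
[1] flags=0011 LE?T → r2=0xeb
[2] flags=0011 CC?F → skip
[3] flags=0000 → (cmp)
[4] flags=0000 HI?F → skip
[5] flags=0000 CS?F → skip
[6] flags=0000 LT?F → skip
[7] flags=0010 → (cmp)
[8] flags=0010 HI?T → r0=0x20
[9] flags=0010 VC?T → r1=0xd8
[10] flags=0010 CS?T → r2=0x91

VAL = 0x91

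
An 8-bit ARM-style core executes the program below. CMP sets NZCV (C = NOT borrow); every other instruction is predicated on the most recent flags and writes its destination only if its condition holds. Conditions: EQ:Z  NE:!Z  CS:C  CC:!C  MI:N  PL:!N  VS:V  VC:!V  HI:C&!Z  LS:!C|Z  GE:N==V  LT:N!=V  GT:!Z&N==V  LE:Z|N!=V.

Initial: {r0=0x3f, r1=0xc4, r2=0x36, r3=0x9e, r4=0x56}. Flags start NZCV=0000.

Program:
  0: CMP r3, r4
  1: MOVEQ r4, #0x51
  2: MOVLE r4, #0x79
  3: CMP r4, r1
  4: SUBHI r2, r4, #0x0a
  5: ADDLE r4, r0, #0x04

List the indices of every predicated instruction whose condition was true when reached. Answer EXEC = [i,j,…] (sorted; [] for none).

0: ✓ CMP  NZCV=0011
1: · MOVEQ
2: ✓ MOVLE  r4←0x79
3: ✓ CMP  NZCV=1001
4: · SUBHI
5: · ADDLE

EXEC = [2]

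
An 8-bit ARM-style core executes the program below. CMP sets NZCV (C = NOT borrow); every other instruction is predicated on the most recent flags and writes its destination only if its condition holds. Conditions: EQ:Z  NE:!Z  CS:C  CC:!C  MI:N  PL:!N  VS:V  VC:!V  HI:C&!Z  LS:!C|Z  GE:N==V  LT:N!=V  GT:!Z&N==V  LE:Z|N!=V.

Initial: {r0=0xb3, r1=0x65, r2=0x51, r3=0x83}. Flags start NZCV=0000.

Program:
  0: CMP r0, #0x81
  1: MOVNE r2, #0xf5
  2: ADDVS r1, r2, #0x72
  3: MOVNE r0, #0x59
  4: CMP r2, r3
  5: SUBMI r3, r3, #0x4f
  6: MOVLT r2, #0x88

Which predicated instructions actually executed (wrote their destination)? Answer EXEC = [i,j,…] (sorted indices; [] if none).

EXEC = [1,3]

0: ✓ CMP  NZCV=0010
1: ✓ MOVNE  r2←0xf5
2: · ADDVS
3: ✓ MOVNE  r0←0x59
4: ✓ CMP  NZCV=0010
5: · SUBMI
6: · MOVLT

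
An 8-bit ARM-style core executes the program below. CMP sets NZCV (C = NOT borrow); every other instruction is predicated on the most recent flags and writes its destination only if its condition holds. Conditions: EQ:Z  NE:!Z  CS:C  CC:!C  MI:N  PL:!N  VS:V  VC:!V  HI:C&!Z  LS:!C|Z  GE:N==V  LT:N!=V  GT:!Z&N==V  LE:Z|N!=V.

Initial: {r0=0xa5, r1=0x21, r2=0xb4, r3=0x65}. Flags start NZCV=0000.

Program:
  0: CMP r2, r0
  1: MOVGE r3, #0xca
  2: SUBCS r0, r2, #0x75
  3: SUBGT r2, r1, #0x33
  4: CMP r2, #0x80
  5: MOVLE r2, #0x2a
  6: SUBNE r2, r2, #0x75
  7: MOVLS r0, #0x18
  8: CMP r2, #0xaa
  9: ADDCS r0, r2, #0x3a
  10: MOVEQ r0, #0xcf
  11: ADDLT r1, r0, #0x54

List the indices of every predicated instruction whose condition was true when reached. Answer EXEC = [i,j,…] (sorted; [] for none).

EXEC = [1,2,3,6]

0: ✓ CMP  NZCV=0010
1: ✓ MOVGE  r3←0xca
2: ✓ SUBCS  r0←0x3f
3: ✓ SUBGT  r2←0xee
4: ✓ CMP  NZCV=0010
5: · MOVLE
6: ✓ SUBNE  r2←0x79
7: · MOVLS
8: ✓ CMP  NZCV=1001
9: · ADDCS
10: · MOVEQ
11: · ADDLT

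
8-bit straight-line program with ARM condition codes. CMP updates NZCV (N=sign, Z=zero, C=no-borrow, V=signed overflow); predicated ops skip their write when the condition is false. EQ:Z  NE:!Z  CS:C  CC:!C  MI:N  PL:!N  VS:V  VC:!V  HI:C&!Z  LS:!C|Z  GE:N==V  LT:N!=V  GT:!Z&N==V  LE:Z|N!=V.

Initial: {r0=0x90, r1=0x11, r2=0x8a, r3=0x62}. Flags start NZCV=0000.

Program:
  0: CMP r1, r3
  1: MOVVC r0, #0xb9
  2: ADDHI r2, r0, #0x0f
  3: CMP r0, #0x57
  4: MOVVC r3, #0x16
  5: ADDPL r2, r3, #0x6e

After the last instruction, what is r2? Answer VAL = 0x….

0: ✓ CMP  NZCV=1000
1: ✓ MOVVC  r0←0xb9
2: · ADDHI
3: ✓ CMP  NZCV=0011
4: · MOVVC
5: ✓ ADDPL  r2←0xd0

VAL = 0xd0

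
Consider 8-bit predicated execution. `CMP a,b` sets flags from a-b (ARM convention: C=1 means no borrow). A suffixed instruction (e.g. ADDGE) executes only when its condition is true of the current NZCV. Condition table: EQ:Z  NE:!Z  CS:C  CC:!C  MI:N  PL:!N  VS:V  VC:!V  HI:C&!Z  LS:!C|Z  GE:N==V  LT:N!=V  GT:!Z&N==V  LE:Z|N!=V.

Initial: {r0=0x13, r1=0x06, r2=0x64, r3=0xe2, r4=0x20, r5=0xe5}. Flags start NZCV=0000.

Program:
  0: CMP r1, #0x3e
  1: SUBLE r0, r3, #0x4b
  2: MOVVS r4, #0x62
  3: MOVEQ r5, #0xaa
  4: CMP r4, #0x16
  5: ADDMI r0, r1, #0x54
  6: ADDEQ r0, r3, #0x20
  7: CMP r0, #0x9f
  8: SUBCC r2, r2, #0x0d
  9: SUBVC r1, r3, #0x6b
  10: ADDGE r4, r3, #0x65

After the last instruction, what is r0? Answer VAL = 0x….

[0] flags=1000 → (cmp)
[1] flags=1000 LE?T → r0=0x97
[2] flags=1000 VS?F → skip
[3] flags=1000 EQ?F → skip
[4] flags=0010 → (cmp)
[5] flags=0010 MI?F → skip
[6] flags=0010 EQ?F → skip
[7] flags=1000 → (cmp)
[8] flags=1000 CC?T → r2=0x57
[9] flags=1000 VC?T → r1=0x77
[10] flags=1000 GE?F → skip

VAL = 0x97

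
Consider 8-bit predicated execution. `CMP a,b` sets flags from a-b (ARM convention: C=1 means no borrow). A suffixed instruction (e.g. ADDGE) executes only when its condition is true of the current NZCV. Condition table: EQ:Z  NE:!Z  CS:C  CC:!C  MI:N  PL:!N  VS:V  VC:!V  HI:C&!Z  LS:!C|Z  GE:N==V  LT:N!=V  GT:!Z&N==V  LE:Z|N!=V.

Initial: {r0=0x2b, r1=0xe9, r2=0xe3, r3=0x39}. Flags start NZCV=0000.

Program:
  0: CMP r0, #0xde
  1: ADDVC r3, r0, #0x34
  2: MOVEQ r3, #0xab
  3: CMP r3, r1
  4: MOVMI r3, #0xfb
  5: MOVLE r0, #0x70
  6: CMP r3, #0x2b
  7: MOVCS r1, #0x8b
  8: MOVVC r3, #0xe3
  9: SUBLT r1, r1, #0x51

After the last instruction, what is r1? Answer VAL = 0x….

[0] flags=0000 → (cmp)
[1] flags=0000 VC?T → r3=0x5f
[2] flags=0000 EQ?F → skip
[3] flags=0000 → (cmp)
[4] flags=0000 MI?F → skip
[5] flags=0000 LE?F → skip
[6] flags=0010 → (cmp)
[7] flags=0010 CS?T → r1=0x8b
[8] flags=0010 VC?T → r3=0xe3
[9] flags=0010 LT?F → skip

VAL = 0x8b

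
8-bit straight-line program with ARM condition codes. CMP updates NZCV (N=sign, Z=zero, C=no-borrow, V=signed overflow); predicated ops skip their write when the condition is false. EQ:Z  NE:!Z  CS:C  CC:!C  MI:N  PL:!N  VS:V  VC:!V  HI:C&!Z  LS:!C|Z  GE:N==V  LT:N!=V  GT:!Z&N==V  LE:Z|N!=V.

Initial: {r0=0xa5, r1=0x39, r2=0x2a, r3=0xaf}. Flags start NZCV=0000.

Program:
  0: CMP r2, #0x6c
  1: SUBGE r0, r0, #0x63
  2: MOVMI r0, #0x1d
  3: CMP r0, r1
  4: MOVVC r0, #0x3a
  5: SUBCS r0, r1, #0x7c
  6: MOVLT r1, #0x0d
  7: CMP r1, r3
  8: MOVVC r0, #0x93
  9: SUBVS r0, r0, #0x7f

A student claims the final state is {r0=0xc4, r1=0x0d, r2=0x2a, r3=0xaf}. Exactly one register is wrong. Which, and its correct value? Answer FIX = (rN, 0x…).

0: ✓ CMP  NZCV=1000
1: · SUBGE
2: ✓ MOVMI  r0←0x1d
3: ✓ CMP  NZCV=1000
4: ✓ MOVVC  r0←0x3a
5: · SUBCS
6: ✓ MOVLT  r1←0x0d
7: ✓ CMP  NZCV=0000
8: ✓ MOVVC  r0←0x93
9: · SUBVS

FIX = (r0, 0x93)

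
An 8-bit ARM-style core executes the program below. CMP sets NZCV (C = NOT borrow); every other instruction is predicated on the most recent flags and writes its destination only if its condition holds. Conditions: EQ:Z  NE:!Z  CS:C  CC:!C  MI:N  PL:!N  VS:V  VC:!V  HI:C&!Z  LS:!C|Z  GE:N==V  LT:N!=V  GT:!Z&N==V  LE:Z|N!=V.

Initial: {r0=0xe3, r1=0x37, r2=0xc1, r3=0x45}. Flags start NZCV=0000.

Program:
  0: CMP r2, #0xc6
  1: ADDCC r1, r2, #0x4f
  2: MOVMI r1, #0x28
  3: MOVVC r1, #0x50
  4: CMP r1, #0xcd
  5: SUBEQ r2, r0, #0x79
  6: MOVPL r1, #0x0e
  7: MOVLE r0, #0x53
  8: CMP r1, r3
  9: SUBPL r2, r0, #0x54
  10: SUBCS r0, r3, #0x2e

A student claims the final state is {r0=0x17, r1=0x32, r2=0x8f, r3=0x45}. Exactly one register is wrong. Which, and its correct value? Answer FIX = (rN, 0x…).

FIX = (r1, 0x50)

[0] flags=1000 → (cmp)
[1] flags=1000 CC?T → r1=0x10
[2] flags=1000 MI?T → r1=0x28
[3] flags=1000 VC?T → r1=0x50
[4] flags=1001 → (cmp)
[5] flags=1001 EQ?F → skip
[6] flags=1001 PL?F → skip
[7] flags=1001 LE?F → skip
[8] flags=0010 → (cmp)
[9] flags=0010 PL?T → r2=0x8f
[10] flags=0010 CS?T → r0=0x17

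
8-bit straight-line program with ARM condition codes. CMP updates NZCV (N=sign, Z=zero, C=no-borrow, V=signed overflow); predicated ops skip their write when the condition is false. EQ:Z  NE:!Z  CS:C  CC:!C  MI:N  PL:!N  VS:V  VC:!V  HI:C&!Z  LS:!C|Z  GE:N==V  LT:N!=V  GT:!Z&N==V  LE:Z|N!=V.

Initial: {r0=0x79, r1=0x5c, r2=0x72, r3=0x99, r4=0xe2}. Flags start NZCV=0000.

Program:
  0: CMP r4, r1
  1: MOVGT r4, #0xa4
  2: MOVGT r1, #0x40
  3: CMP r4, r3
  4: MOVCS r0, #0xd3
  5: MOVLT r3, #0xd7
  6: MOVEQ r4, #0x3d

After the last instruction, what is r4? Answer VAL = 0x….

VAL = 0xe2

0: ✓ CMP  NZCV=1010
1: · MOVGT
2: · MOVGT
3: ✓ CMP  NZCV=0010
4: ✓ MOVCS  r0←0xd3
5: · MOVLT
6: · MOVEQ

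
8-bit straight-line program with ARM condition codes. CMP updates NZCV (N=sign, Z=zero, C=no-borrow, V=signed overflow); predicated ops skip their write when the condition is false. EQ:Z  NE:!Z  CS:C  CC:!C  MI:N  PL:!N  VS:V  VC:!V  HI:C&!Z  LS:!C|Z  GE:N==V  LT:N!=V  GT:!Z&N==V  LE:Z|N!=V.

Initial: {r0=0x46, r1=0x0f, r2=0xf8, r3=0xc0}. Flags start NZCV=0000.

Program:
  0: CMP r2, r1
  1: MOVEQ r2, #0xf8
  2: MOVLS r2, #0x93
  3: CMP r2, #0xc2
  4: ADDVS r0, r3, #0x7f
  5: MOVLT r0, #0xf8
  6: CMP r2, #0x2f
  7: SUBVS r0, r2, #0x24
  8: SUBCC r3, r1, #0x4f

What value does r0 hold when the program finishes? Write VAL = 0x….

[0] flags=1010 → (cmp)
[1] flags=1010 EQ?F → skip
[2] flags=1010 LS?F → skip
[3] flags=0010 → (cmp)
[4] flags=0010 VS?F → skip
[5] flags=0010 LT?F → skip
[6] flags=1010 → (cmp)
[7] flags=1010 VS?F → skip
[8] flags=1010 CC?F → skip

VAL = 0x46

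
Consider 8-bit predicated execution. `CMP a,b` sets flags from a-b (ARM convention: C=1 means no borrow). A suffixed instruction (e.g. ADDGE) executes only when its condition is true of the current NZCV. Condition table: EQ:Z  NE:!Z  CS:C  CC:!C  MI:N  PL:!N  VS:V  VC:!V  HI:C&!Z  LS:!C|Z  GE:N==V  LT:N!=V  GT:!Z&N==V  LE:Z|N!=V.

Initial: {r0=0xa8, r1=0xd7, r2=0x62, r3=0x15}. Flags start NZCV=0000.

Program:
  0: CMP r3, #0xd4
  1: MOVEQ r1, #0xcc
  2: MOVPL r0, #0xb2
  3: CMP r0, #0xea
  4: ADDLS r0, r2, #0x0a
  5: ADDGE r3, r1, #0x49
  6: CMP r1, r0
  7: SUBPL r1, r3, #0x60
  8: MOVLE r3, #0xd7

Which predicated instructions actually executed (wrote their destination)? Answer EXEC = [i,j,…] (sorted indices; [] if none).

[0] flags=0000 → (cmp)
[1] flags=0000 EQ?F → skip
[2] flags=0000 PL?T → r0=0xb2
[3] flags=1000 → (cmp)
[4] flags=1000 LS?T → r0=0x6c
[5] flags=1000 GE?F → skip
[6] flags=0011 → (cmp)
[7] flags=0011 PL?T → r1=0xb5
[8] flags=0011 LE?T → r3=0xd7

EXEC = [2,4,7,8]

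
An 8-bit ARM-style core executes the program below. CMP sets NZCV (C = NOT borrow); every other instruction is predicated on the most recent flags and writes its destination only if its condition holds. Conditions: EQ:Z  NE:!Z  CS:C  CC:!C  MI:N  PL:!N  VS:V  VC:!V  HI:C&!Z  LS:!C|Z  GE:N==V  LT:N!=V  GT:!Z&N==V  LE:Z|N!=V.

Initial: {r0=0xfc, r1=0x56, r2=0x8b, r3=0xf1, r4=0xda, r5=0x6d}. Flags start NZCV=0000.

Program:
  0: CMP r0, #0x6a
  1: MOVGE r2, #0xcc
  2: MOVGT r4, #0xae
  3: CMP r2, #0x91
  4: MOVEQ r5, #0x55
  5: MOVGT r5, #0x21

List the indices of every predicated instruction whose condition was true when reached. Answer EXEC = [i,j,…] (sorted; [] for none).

EXEC = []

0: ✓ CMP  NZCV=1010
1: · MOVGE
2: · MOVGT
3: ✓ CMP  NZCV=1000
4: · MOVEQ
5: · MOVGT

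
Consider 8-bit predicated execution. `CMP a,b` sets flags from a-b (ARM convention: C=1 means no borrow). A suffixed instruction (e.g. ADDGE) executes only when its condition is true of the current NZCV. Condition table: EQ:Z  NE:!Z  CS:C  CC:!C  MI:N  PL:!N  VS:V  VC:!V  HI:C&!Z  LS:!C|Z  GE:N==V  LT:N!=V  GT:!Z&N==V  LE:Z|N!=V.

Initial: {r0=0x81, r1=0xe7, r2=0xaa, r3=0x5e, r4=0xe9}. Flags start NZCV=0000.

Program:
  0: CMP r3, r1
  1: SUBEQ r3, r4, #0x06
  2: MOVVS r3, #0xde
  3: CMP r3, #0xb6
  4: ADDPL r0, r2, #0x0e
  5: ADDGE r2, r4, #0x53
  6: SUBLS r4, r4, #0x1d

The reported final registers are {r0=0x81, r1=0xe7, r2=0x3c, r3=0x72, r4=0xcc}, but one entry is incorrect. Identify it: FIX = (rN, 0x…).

0: ✓ CMP  NZCV=0000
1: · SUBEQ
2: · MOVVS
3: ✓ CMP  NZCV=1001
4: · ADDPL
5: ✓ ADDGE  r2←0x3c
6: ✓ SUBLS  r4←0xcc

FIX = (r3, 0x5e)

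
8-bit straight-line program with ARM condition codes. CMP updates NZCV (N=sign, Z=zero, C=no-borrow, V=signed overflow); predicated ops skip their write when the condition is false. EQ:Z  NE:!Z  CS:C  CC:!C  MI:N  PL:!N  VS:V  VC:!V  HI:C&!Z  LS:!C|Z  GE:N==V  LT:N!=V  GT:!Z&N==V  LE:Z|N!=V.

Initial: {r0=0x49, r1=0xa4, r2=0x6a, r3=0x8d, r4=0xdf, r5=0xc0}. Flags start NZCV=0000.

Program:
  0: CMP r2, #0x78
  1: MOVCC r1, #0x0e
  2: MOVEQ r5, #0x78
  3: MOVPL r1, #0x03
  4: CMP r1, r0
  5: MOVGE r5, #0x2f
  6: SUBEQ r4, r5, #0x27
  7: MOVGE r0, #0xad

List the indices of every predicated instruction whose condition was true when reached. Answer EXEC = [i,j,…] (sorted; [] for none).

0: ✓ CMP  NZCV=1000
1: ✓ MOVCC  r1←0x0e
2: · MOVEQ
3: · MOVPL
4: ✓ CMP  NZCV=1000
5: · MOVGE
6: · SUBEQ
7: · MOVGE

EXEC = [1]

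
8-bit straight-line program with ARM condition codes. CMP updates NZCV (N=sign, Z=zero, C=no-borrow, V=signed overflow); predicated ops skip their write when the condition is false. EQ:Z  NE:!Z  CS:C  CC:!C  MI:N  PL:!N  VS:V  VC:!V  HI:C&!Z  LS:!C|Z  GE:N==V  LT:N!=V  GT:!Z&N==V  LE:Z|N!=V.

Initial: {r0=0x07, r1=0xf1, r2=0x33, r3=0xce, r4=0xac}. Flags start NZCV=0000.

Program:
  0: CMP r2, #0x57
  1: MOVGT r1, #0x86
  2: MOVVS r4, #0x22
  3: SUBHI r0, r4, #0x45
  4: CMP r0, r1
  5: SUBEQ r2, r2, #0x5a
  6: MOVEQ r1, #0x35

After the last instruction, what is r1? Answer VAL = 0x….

[0] flags=1000 → (cmp)
[1] flags=1000 GT?F → skip
[2] flags=1000 VS?F → skip
[3] flags=1000 HI?F → skip
[4] flags=0000 → (cmp)
[5] flags=0000 EQ?F → skip
[6] flags=0000 EQ?F → skip

VAL = 0xf1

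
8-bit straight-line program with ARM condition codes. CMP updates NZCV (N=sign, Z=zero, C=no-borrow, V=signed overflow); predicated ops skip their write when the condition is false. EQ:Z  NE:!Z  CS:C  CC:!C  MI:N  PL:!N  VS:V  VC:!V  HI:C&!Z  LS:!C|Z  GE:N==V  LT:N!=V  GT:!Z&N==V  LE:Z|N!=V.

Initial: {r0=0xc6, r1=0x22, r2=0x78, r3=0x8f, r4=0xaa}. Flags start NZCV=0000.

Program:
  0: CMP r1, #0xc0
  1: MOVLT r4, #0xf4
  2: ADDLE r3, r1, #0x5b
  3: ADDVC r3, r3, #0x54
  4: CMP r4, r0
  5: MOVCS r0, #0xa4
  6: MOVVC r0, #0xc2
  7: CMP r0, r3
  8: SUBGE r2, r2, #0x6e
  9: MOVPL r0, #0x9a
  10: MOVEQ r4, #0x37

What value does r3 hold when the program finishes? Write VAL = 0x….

VAL = 0xe3

[0] flags=0000 → (cmp)
[1] flags=0000 LT?F → skip
[2] flags=0000 LE?F → skip
[3] flags=0000 VC?T → r3=0xe3
[4] flags=1000 → (cmp)
[5] flags=1000 CS?F → skip
[6] flags=1000 VC?T → r0=0xc2
[7] flags=1000 → (cmp)
[8] flags=1000 GE?F → skip
[9] flags=1000 PL?F → skip
[10] flags=1000 EQ?F → skip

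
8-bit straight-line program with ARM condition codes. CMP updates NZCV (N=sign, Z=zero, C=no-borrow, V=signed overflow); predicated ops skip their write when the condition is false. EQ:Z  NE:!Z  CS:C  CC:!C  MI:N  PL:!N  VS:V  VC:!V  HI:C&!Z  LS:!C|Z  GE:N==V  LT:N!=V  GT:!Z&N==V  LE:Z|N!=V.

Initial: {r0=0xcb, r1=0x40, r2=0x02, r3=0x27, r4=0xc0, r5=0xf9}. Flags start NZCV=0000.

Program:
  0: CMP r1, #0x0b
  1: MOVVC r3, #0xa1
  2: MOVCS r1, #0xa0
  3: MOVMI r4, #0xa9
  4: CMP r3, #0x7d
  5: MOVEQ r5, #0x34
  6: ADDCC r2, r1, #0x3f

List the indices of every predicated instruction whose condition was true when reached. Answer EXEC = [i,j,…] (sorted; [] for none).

[0] flags=0010 → (cmp)
[1] flags=0010 VC?T → r3=0xa1
[2] flags=0010 CS?T → r1=0xa0
[3] flags=0010 MI?F → skip
[4] flags=0011 → (cmp)
[5] flags=0011 EQ?F → skip
[6] flags=0011 CC?F → skip

EXEC = [1,2]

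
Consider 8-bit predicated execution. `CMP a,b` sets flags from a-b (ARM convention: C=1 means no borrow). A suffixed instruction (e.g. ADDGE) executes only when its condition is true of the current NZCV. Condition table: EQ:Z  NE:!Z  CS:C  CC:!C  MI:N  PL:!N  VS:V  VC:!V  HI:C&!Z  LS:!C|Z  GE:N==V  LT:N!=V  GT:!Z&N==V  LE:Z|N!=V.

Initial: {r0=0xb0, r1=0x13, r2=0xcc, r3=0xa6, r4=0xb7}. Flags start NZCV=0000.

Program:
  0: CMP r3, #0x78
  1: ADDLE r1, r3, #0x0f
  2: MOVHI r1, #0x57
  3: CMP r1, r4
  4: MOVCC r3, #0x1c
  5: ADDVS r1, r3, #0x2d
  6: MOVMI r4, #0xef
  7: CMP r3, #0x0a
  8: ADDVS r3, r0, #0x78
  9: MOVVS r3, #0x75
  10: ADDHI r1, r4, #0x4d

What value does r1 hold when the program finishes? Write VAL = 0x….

0: ✓ CMP  NZCV=0011
1: ✓ ADDLE  r1←0xb5
2: ✓ MOVHI  r1←0x57
3: ✓ CMP  NZCV=1001
4: ✓ MOVCC  r3←0x1c
5: ✓ ADDVS  r1←0x49
6: ✓ MOVMI  r4←0xef
7: ✓ CMP  NZCV=0010
8: · ADDVS
9: · MOVVS
10: ✓ ADDHI  r1←0x3c

VAL = 0x3c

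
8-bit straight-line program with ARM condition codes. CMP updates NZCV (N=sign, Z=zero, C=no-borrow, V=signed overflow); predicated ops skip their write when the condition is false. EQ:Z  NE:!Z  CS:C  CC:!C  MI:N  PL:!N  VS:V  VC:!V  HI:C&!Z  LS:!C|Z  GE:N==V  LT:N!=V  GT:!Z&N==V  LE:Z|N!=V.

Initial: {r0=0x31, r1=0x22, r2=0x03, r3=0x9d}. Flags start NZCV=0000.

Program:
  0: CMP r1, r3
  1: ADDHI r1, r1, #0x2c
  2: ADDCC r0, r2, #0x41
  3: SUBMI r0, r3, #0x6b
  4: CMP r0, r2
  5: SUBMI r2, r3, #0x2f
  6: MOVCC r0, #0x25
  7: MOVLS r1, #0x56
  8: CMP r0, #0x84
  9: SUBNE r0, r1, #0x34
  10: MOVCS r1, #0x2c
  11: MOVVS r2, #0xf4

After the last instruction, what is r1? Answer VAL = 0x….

[0] flags=1001 → (cmp)
[1] flags=1001 HI?F → skip
[2] flags=1001 CC?T → r0=0x44
[3] flags=1001 MI?T → r0=0x32
[4] flags=0010 → (cmp)
[5] flags=0010 MI?F → skip
[6] flags=0010 CC?F → skip
[7] flags=0010 LS?F → skip
[8] flags=1001 → (cmp)
[9] flags=1001 NE?T → r0=0xee
[10] flags=1001 CS?F → skip
[11] flags=1001 VS?T → r2=0xf4

VAL = 0x22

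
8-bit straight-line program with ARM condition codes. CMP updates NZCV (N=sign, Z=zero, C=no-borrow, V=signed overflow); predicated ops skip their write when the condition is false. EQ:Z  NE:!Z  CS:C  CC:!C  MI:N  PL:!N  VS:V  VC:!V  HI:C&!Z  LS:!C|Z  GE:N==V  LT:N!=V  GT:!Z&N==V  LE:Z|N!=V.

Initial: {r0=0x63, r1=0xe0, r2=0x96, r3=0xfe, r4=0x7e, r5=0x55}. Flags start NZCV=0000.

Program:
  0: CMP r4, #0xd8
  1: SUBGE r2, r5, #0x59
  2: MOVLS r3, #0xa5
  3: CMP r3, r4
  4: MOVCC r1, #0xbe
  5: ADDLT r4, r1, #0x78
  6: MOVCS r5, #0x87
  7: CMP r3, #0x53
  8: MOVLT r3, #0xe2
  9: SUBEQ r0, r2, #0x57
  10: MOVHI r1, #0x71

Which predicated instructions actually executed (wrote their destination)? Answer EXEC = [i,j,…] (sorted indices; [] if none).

[0] flags=1001 → (cmp)
[1] flags=1001 GE?T → r2=0xfc
[2] flags=1001 LS?T → r3=0xa5
[3] flags=0011 → (cmp)
[4] flags=0011 CC?F → skip
[5] flags=0011 LT?T → r4=0x58
[6] flags=0011 CS?T → r5=0x87
[7] flags=0011 → (cmp)
[8] flags=0011 LT?T → r3=0xe2
[9] flags=0011 EQ?F → skip
[10] flags=0011 HI?T → r1=0x71

EXEC = [1,2,5,6,8,10]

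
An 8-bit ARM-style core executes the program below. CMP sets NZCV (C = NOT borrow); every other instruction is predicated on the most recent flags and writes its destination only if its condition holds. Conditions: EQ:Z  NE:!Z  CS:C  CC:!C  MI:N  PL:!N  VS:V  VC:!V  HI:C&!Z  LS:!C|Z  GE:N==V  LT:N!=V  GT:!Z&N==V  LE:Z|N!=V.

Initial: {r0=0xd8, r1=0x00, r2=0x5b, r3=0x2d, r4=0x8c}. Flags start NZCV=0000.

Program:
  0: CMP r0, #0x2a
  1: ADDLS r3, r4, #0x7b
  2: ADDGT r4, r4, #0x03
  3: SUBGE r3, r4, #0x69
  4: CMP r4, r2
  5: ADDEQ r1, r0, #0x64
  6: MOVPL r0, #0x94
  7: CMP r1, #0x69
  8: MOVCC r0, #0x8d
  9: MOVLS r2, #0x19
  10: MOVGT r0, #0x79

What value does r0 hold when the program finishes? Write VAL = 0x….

VAL = 0x8d

0: ✓ CMP  NZCV=1010
1: · ADDLS
2: · ADDGT
3: · SUBGE
4: ✓ CMP  NZCV=0011
5: · ADDEQ
6: ✓ MOVPL  r0←0x94
7: ✓ CMP  NZCV=1000
8: ✓ MOVCC  r0←0x8d
9: ✓ MOVLS  r2←0x19
10: · MOVGT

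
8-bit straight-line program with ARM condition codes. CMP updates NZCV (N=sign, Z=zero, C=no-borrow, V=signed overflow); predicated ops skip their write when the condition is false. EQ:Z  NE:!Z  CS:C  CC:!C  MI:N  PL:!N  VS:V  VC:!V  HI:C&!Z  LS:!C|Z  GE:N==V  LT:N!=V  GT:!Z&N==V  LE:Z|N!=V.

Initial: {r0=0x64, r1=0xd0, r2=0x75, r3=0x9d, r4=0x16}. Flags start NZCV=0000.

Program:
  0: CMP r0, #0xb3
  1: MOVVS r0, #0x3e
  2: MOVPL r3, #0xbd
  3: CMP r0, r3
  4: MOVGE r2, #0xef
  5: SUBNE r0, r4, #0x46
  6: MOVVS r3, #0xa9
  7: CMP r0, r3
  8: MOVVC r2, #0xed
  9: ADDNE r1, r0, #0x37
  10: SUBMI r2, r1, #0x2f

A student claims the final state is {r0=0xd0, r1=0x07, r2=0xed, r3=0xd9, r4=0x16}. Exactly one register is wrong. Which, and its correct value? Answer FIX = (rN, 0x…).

FIX = (r3, 0xa9)

[0] flags=1001 → (cmp)
[1] flags=1001 VS?T → r0=0x3e
[2] flags=1001 PL?F → skip
[3] flags=1001 → (cmp)
[4] flags=1001 GE?T → r2=0xef
[5] flags=1001 NE?T → r0=0xd0
[6] flags=1001 VS?T → r3=0xa9
[7] flags=0010 → (cmp)
[8] flags=0010 VC?T → r2=0xed
[9] flags=0010 NE?T → r1=0x07
[10] flags=0010 MI?F → skip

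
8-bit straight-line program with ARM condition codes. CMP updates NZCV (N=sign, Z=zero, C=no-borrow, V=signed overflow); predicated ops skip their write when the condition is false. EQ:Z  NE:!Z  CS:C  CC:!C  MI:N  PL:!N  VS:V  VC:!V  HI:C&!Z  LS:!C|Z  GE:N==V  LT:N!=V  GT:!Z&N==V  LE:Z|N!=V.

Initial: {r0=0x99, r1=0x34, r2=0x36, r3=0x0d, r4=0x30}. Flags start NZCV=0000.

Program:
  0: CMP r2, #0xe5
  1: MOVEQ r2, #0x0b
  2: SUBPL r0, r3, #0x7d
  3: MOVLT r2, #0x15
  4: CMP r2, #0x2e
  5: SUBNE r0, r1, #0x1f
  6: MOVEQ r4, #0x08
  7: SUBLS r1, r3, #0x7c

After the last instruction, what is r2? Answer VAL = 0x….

0: ✓ CMP  NZCV=0000
1: · MOVEQ
2: ✓ SUBPL  r0←0x90
3: · MOVLT
4: ✓ CMP  NZCV=0010
5: ✓ SUBNE  r0←0x15
6: · MOVEQ
7: · SUBLS

VAL = 0x36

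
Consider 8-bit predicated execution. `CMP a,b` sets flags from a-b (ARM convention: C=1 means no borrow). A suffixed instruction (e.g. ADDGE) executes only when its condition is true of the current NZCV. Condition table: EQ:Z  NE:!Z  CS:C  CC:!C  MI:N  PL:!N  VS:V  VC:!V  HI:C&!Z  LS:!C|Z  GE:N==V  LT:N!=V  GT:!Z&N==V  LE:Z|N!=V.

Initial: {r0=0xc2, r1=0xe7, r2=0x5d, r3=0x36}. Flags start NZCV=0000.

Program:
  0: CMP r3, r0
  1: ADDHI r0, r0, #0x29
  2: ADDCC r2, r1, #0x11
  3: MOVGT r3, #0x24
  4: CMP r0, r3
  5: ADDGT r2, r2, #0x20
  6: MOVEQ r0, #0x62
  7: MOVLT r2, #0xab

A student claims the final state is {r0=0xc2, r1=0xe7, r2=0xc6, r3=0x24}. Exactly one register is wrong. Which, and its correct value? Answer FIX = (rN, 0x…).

0: ✓ CMP  NZCV=0000
1: · ADDHI
2: ✓ ADDCC  r2←0xf8
3: ✓ MOVGT  r3←0x24
4: ✓ CMP  NZCV=1010
5: · ADDGT
6: · MOVEQ
7: ✓ MOVLT  r2←0xab

FIX = (r2, 0xab)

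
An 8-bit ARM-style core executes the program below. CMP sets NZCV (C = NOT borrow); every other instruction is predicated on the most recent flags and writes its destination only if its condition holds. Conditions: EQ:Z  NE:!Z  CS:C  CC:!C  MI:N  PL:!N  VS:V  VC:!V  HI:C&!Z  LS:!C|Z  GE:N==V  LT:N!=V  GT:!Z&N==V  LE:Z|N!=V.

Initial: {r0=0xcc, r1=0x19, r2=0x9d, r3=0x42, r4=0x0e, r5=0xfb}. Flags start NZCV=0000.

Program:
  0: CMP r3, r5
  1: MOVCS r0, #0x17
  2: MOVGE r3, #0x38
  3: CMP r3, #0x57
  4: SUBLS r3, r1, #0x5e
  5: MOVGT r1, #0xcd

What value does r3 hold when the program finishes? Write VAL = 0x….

VAL = 0xbb

0: ✓ CMP  NZCV=0000
1: · MOVCS
2: ✓ MOVGE  r3←0x38
3: ✓ CMP  NZCV=1000
4: ✓ SUBLS  r3←0xbb
5: · MOVGT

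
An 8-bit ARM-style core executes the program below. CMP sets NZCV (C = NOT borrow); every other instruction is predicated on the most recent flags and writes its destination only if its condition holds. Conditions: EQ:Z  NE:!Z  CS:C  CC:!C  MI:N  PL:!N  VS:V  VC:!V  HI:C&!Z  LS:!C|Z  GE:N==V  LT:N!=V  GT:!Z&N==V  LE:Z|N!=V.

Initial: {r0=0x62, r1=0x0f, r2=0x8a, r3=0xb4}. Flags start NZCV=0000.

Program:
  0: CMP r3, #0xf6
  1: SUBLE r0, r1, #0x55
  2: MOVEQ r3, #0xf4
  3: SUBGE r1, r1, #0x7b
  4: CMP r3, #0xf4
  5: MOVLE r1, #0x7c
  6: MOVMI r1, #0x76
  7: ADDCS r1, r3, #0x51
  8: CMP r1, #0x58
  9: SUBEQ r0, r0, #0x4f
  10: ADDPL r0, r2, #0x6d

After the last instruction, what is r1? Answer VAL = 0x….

VAL = 0x76

0: ✓ CMP  NZCV=1000
1: ✓ SUBLE  r0←0xba
2: · MOVEQ
3: · SUBGE
4: ✓ CMP  NZCV=1000
5: ✓ MOVLE  r1←0x7c
6: ✓ MOVMI  r1←0x76
7: · ADDCS
8: ✓ CMP  NZCV=0010
9: · SUBEQ
10: ✓ ADDPL  r0←0xf7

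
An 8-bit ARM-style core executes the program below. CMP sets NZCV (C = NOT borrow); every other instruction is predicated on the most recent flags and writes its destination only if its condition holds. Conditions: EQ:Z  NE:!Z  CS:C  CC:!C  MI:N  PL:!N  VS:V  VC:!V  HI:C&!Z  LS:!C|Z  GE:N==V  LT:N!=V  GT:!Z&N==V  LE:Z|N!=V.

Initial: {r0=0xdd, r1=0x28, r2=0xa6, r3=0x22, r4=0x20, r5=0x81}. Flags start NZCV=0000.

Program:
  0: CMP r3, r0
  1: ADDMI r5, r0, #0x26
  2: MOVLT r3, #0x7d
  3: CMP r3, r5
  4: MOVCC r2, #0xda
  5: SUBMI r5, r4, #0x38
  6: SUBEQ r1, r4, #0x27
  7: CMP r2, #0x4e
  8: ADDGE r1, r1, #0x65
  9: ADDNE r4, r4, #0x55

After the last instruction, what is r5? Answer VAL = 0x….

VAL = 0xe8

0: ✓ CMP  NZCV=0000
1: · ADDMI
2: · MOVLT
3: ✓ CMP  NZCV=1001
4: ✓ MOVCC  r2←0xda
5: ✓ SUBMI  r5←0xe8
6: · SUBEQ
7: ✓ CMP  NZCV=1010
8: · ADDGE
9: ✓ ADDNE  r4←0x75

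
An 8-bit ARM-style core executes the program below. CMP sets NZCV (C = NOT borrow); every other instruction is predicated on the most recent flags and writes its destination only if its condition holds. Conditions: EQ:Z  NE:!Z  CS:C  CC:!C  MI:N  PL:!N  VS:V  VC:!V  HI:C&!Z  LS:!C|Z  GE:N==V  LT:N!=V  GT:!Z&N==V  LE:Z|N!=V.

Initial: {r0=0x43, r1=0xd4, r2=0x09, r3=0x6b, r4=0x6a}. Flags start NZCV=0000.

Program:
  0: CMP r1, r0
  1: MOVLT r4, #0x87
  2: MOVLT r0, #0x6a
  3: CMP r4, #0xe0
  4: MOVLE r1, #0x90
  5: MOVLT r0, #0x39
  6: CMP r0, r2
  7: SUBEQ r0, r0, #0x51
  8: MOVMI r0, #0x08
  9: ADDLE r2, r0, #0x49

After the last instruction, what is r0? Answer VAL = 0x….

[0] flags=1010 → (cmp)
[1] flags=1010 LT?T → r4=0x87
[2] flags=1010 LT?T → r0=0x6a
[3] flags=1000 → (cmp)
[4] flags=1000 LE?T → r1=0x90
[5] flags=1000 LT?T → r0=0x39
[6] flags=0010 → (cmp)
[7] flags=0010 EQ?F → skip
[8] flags=0010 MI?F → skip
[9] flags=0010 LE?F → skip

VAL = 0x39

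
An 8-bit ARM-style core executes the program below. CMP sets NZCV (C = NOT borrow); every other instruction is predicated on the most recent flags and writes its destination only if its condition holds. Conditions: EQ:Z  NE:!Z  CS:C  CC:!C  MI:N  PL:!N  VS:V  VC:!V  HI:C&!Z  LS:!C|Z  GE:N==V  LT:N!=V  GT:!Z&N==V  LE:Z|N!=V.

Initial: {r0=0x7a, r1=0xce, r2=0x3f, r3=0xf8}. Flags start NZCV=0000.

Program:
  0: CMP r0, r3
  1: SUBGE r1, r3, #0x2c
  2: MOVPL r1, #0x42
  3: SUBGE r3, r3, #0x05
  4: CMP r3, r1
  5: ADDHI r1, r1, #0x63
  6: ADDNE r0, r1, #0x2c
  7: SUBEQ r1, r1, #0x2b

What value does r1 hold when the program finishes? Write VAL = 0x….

VAL = 0x2f

[0] flags=1001 → (cmp)
[1] flags=1001 GE?T → r1=0xcc
[2] flags=1001 PL?F → skip
[3] flags=1001 GE?T → r3=0xf3
[4] flags=0010 → (cmp)
[5] flags=0010 HI?T → r1=0x2f
[6] flags=0010 NE?T → r0=0x5b
[7] flags=0010 EQ?F → skip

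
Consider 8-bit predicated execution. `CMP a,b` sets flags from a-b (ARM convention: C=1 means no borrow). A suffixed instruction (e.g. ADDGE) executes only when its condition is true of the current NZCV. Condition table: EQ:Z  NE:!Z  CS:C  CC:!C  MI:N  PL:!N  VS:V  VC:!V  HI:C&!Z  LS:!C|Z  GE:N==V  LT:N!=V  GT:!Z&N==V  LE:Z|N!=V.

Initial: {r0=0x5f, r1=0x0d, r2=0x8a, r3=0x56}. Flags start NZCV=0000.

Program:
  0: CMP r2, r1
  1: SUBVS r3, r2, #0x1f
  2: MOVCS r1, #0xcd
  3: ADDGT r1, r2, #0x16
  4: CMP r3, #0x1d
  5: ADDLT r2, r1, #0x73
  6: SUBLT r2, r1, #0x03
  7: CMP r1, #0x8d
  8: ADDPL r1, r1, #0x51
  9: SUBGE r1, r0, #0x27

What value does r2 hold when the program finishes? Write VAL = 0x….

0: ✓ CMP  NZCV=0011
1: ✓ SUBVS  r3←0x6b
2: ✓ MOVCS  r1←0xcd
3: · ADDGT
4: ✓ CMP  NZCV=0010
5: · ADDLT
6: · SUBLT
7: ✓ CMP  NZCV=0010
8: ✓ ADDPL  r1←0x1e
9: ✓ SUBGE  r1←0x38

VAL = 0x8a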